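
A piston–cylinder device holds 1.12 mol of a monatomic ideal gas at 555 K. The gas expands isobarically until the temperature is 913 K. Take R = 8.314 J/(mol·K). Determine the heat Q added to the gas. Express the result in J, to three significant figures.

Q ≈ 8330 J

Isobaric: W = nRΔT = (1.12)(8.314)(358) = 3334 J.
ΔU = nCᵥΔT with Cᵥ = 3R/2: ΔU = (1.12)(12.47)(358) = 5000 J.
Q = ΔU + W = 5000 + 3334 = 8334 J.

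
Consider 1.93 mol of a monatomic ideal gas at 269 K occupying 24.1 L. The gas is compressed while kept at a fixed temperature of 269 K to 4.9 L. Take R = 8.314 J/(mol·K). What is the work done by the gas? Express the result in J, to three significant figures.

Isothermal: W = nRT ln(V₂/V₁).
W = (1.93)(8.314)(269) × ln(4.9/24.1)
  = 4316 × -1.593
W_by_gas = -6876 J.

W ≈ -6880 J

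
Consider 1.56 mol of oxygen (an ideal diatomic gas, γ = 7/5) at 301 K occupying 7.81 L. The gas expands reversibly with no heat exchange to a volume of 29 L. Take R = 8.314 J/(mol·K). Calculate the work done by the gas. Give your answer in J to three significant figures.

Adiabatic: TV^(γ−1) = const with γ = 7/5.
T₂ = T₁ (V₁/V₂)^(γ−1) = 301 × (7.81/29)^0.4 = 301 × 0.5917 = 178.1 K.
W_by = nCᵥ(T₁ − T₂) = (1.56)(20.79)(301 − 178.1) = 3985 J.

W ≈ 3980 J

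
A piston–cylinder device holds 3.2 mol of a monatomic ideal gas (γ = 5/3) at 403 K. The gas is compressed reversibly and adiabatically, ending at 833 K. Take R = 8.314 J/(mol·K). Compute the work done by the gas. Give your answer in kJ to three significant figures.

W ≈ -17.2 kJ

Adiabatic ⇒ Q = 0, so W_by = −ΔU = nCᵥ(T₁ − T₂).
Cᵥ = 3R/2 = 12.47 J/(mol·K).
W = (3.2)(12.47)(403 − 833) = -17160 J.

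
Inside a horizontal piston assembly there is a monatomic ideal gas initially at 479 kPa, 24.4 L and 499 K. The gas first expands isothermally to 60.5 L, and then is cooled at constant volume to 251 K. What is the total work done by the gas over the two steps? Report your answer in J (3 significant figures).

Step 1 (isothermal): W = P₁V₁ ln(V₂/V₁) = (11688) ln(60.5/24.4) = 10613 J.
Step 2 (isochoric): W = 0 (constant volume).
W_total = 10613 + 0 = 10613 J.

W_total ≈ 10600 J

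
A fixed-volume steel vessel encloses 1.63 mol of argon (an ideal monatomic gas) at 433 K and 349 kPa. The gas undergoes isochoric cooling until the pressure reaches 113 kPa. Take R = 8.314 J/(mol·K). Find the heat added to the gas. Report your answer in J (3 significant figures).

Q ≈ -5950 J

Constant volume ⇒ W = 0, so Q = ΔU = nCᵥΔT with Cᵥ = 3R/2 = 12.47 J/(mol·K).
At constant V, T₂/T₁ = P₂/P₁ ⇒ ΔT = T₁(P₂/P₁ − 1) = 433·(113/349 − 1) = -292.8 K.
ΔU = (1.63)(12.47)(-292.8) = -5952 J.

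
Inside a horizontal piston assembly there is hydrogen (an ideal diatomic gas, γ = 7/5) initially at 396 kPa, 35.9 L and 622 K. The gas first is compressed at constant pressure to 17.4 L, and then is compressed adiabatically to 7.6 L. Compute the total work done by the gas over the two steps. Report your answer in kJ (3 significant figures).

W_total ≈ -14.1 kJ

Step 1 (isobaric): W = PΔV = (396 kPa)(17.4 − 35.9 L) = -7326 J.
After step 1: P = 396 kPa, V = 17.4 L, T = 301.5 K.
Step 2 (adiabatic): W = (P₁V₁ − P₂V₂)/(γ−1) = (6890 − 9597)/0.4 = -6767 J.
W_total = -7326 − 6767 = -14093 J.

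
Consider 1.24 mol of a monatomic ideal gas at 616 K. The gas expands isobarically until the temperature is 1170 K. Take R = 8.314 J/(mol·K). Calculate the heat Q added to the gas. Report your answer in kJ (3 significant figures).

Q ≈ 14.3 kJ

Isobaric: W = nRΔT = (1.24)(8.314)(554) = 5711 J.
ΔU = nCᵥΔT with Cᵥ = 3R/2: ΔU = (1.24)(12.47)(554) = 8567 J.
Q = ΔU + W = 8567 + 5711 = 14278 J.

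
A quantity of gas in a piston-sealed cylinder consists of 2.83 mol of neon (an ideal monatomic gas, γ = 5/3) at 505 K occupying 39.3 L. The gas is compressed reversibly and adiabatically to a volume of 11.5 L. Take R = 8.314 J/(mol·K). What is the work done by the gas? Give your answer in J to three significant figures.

Adiabatic: TV^(γ−1) = const with γ = 5/3.
T₂ = T₁ (V₁/V₂)^(γ−1) = 505 × (39.3/11.5)^0.667 = 505 × 2.269 = 1146 K.
W_by = nCᵥ(T₁ − T₂) = (2.83)(12.47)(505 − 1146) = -22614 J.

W ≈ -22600 J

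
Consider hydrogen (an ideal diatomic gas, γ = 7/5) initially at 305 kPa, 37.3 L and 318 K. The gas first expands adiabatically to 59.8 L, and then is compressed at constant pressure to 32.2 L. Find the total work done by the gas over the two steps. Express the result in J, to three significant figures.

W_total ≈ 546 J

Step 1 (adiabatic): W = (P₁V₁ − P₂V₂)/(γ−1) = (11376 − 9419)/0.4 = 4893 J.
After step 1: P = 157.5 kPa, V = 59.8 L, T = 263.3 K.
Step 2 (isobaric): W = PΔV = (157.5 kPa)(32.2 − 59.8 L) = -4347 J.
W_total = 4893 − 4347 = 546.1 J.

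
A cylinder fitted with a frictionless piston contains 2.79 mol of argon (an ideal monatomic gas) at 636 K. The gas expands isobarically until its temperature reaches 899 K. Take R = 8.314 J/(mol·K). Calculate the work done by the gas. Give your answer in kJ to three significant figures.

Isobaric: W = P ΔV = nR ΔT.
W = (2.79)(8.314)(899 − 636) = 6101 J.

W ≈ 6.10 kJ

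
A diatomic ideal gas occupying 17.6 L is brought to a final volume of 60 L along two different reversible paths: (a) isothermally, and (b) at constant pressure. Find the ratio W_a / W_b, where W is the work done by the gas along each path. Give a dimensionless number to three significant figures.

W_a / W_b ≈ 0.509

Path (a) isothermal: W = P₁V₁ ln(V₂/V₁) → W_a/(P₁V₁) = 1.226.
Path (b) isobaric: W = P₁(V₂ − V₁) → W_b/(P₁V₁) = 2.409.
W_a / W_b = 1.226 / 2.409 = 0.5091.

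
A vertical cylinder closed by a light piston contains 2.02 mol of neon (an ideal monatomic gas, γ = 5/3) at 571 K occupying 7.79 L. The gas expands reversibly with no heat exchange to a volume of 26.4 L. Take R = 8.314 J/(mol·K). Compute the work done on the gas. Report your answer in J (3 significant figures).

W ≈ -8010 J

Adiabatic: TV^(γ−1) = const with γ = 5/3.
T₂ = T₁ (V₁/V₂)^(γ−1) = 571 × (7.79/26.4)^0.667 = 571 × 0.4432 = 253.1 K.
W_by = nCᵥ(T₁ − T₂) = (2.02)(12.47)(571 − 253.1) = 8009 J.
Work on gas = −W_by = -8009 J.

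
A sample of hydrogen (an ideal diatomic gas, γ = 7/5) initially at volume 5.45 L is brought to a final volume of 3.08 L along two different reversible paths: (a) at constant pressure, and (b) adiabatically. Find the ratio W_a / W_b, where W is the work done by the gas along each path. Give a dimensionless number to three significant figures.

Path (a) isobaric: W = P₁(V₂ − V₁) → W_a/(P₁V₁) = -0.4349.
Path (b) adiabatic: W = P₁V₁(1 − (V₁/V₂)^(γ−1))/(γ−1) → W_b/(P₁V₁) = -0.6411.
W_a / W_b = -0.4349 / -0.6411 = 0.6783.

W_a / W_b ≈ 0.678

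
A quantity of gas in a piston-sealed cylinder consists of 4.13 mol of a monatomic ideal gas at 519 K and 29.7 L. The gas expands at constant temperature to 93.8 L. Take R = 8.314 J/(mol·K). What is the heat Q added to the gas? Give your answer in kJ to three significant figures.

Isothermal ⇒ ΔU = 0, so Q = W = nRT ln(V₂/V₁).
Q = (4.13)(8.314)(519) ln(93.8/29.7) = 17821 × 1.15 = 20494 J.

Q ≈ 20.5 kJ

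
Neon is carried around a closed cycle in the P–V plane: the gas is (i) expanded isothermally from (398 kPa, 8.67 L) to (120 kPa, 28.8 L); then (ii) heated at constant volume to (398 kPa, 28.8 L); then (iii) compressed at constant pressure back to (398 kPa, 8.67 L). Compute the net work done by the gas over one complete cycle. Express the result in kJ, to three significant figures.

Leg (i): W = PᵢVᵢ ln(V_f/Vᵢ) = (3451) ln(28.8/8.67) = 4143 J.
Leg (ii): W = 0.
Leg (iii): W = PΔV = (398)(8.67 − 28.8) = -8012 J.
W_net = 4143 − 8012 = -3869 J.

W_net ≈ -3.87 kJ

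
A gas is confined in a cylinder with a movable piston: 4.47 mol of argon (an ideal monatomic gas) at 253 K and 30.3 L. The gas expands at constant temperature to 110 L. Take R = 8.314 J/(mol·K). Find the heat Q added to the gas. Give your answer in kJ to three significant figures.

Isothermal ⇒ ΔU = 0, so Q = W = nRT ln(V₂/V₁).
Q = (4.47)(8.314)(253) ln(110/30.3) = 9402 × 1.289 = 12123 J.

Q ≈ 12.1 kJ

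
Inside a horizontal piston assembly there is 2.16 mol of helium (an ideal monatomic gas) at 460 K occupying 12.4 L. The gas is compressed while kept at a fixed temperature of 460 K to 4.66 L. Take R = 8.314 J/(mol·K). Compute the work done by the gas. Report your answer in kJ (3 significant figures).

Isothermal: W = nRT ln(V₂/V₁).
W = (2.16)(8.314)(460) × ln(4.66/12.4)
  = 8261 × -0.9787
W_by_gas = -8085 J.

W ≈ -8.08 kJ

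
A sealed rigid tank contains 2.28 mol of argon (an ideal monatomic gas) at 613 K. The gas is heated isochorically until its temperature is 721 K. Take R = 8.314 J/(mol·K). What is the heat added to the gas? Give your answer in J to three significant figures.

Constant volume ⇒ W = 0, so Q = ΔU = nCᵥΔT with Cᵥ = 3R/2 = 12.47 J/(mol·K).
ΔU = (2.28)(12.47)(721 − 613) = 3071 J.

Q ≈ 3070 J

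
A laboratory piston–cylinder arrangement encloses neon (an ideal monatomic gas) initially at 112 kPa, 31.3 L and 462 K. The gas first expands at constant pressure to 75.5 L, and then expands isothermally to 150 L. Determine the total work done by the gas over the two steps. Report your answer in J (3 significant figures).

W_total ≈ 10800 J

Step 1 (isobaric): W = PΔV = (112 kPa)(75.5 − 31.3 L) = 4950 J.
After step 1: P = 112 kPa, V = 75.5 L, T = 1114 K.
Step 2 (isothermal): W = P₁V₁ ln(V₂/V₁) = (8456) ln(150/75.5) = 5805 J.
W_total = 4950 + 5805 = 10755 J.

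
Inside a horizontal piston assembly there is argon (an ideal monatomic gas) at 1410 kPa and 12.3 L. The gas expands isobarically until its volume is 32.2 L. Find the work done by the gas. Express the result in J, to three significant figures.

Isobaric: W = P ΔV.
W = (1410 kPa)(32.2 − 12.3 L) = (1410)(19.9) = 28059 J.

W ≈ 28100 J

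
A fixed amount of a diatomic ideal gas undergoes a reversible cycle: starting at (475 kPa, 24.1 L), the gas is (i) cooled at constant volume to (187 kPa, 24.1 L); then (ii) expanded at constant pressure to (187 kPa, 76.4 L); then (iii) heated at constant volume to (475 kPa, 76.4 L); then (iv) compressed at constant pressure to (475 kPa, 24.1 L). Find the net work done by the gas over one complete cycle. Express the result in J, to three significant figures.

W_net ≈ -15100 J

Constant-volume legs do no work.
W(ii) = (187)(76.4 − 24.1) = 9780 J; W(iv) = (475)(24.1 − 76.4) = -24843 J.
W_net = 9780 − 24843 = -15062 J (the counter-clockwise enclosed area).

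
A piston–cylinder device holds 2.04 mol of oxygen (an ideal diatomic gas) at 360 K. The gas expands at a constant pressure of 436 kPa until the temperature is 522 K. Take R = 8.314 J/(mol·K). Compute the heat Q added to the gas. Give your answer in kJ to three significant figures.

Q ≈ 9.62 kJ

Isobaric: W = nRΔT = (2.04)(8.314)(162) = 2748 J.
ΔU = nCᵥΔT with Cᵥ = 5R/2: ΔU = (2.04)(20.79)(162) = 6869 J.
Q = ΔU + W = 6869 + 2748 = 9617 J.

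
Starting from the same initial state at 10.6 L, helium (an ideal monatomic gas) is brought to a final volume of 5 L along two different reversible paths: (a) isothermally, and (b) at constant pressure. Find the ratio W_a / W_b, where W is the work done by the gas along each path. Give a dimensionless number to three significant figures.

W_a / W_b ≈ 1.42

Path (a) isothermal: W = P₁V₁ ln(V₂/V₁) → W_a/(P₁V₁) = -0.7514.
Path (b) isobaric: W = P₁(V₂ − V₁) → W_b/(P₁V₁) = -0.5283.
W_a / W_b = -0.7514 / -0.5283 = 1.422.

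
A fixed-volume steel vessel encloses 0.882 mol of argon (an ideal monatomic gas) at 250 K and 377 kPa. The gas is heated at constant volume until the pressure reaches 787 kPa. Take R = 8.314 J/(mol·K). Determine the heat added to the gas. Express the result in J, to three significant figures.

Constant volume ⇒ W = 0, so Q = ΔU = nCᵥΔT with Cᵥ = 3R/2 = 12.47 J/(mol·K).
At constant V, T₂/T₁ = P₂/P₁ ⇒ ΔT = T₁(P₂/P₁ − 1) = 250·(787/377 − 1) = 271.9 K.
ΔU = (0.882)(12.47)(271.9) = 2991 J.

Q ≈ 2990 J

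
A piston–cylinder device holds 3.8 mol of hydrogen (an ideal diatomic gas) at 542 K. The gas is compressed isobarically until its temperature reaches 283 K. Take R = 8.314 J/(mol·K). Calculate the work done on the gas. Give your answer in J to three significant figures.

W ≈ 8180 J

Isobaric: W = P ΔV = nR ΔT.
W = (3.8)(8.314)(283 − 542) = -8183 J.
Work on gas = −W_by = 8183 J.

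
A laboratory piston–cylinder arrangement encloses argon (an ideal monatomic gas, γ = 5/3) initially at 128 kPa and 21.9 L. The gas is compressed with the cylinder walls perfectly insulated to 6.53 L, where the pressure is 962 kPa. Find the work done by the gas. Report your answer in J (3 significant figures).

Adiabatic: W = (P₁V₁ − P₂V₂)/(γ − 1) with γ = 5/3.
P₁V₁ = 2803 J, P₂V₂ = 6282 J.
W = (2803 − 6282) / 0.6667 = -5218 J.

W ≈ -5220 J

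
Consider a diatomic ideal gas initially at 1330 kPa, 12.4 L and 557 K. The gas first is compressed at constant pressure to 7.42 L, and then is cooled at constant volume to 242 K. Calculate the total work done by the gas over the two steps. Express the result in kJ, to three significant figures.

W_total ≈ -6.62 kJ

Step 1 (isobaric): W = PΔV = (1330 kPa)(7.42 − 12.4 L) = -6623 J.
Step 2 (isochoric): W = 0 (constant volume).
W_total = -6623 + 0 = -6623 J.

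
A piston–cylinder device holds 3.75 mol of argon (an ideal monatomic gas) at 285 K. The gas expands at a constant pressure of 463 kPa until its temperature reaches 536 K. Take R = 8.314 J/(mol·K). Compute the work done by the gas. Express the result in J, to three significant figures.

Isobaric: W = P ΔV = nR ΔT.
W = (3.75)(8.314)(536 − 285) = 7826 J.

W ≈ 7830 J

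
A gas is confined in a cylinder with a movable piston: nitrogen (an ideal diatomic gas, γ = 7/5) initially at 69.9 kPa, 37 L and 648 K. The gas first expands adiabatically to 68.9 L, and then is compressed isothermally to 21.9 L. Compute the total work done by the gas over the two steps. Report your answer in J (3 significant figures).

Step 1 (adiabatic): W = (P₁V₁ − P₂V₂)/(γ−1) = (2586 − 2017)/0.4 = 1424 J.
After step 1: P = 29.27 kPa, V = 68.9 L, T = 505.3 K.
Step 2 (isothermal): W = P₁V₁ ln(V₂/V₁) = (2017) ln(21.9/68.9) = -2312 J.
W_total = 1424 − 2312 = -888 J.

W_total ≈ -888 J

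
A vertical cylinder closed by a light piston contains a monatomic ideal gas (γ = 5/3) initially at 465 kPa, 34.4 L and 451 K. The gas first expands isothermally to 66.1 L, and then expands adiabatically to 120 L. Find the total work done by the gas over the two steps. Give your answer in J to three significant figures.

Step 1 (isothermal): W = P₁V₁ ln(V₂/V₁) = (15996) ln(66.1/34.4) = 10447 J.
After step 1: P = 242 kPa, V = 66.1 L, T = 451 K.
Step 2 (adiabatic): W = (P₁V₁ − P₂V₂)/(γ−1) = (15996 − 10749)/0.667 = 7871 J.
W_total = 10447 + 7871 = 18318 J.

W_total ≈ 18300 J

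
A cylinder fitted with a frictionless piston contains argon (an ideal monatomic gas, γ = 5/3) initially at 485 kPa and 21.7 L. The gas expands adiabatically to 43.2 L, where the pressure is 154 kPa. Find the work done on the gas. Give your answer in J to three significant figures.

W ≈ -5810 J

Adiabatic: W = (P₁V₁ − P₂V₂)/(γ − 1) with γ = 5/3.
P₁V₁ = 10524 J, P₂V₂ = 6653 J.
W = (10524 − 6653) / 0.6667 = 5808 J.
Work on gas = −W_by = -5808 J.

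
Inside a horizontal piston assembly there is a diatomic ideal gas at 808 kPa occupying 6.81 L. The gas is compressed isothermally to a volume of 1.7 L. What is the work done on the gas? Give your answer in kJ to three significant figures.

W ≈ 7.64 kJ

Isothermal: W = nRT ln(V₂/V₁) = P₁V₁ ln(V₂/V₁).
P₁V₁ = (808 kPa)(6.81 L) = 5502 J.
W = 5502 × ln(1.7/6.81) = 5502 × -1.388
W_by_gas = -7636 J; work on gas = −W_by = 7636 J.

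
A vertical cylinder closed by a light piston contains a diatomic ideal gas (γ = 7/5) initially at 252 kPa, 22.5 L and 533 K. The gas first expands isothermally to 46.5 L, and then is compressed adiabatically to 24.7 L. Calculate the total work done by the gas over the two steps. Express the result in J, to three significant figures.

W_total ≈ 34.2 J

Step 1 (isothermal): W = P₁V₁ ln(V₂/V₁) = (5670) ln(46.5/22.5) = 4116 J.
After step 1: P = 121.9 kPa, V = 46.5 L, T = 533 K.
Step 2 (adiabatic): W = (P₁V₁ − P₂V₂)/(γ−1) = (5670 − 7303)/0.4 = -4082 J.
W_total = 4116 − 4082 = 34.23 J.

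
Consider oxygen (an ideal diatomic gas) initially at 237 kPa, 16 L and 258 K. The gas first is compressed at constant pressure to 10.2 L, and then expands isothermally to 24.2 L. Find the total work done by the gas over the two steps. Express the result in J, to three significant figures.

Step 1 (isobaric): W = PΔV = (237 kPa)(10.2 − 16 L) = -1375 J.
After step 1: P = 237 kPa, V = 10.2 L, T = 164.5 K.
Step 2 (isothermal): W = P₁V₁ ln(V₂/V₁) = (2417) ln(24.2/10.2) = 2089 J.
W_total = -1375 + 2089 = 713.9 J.

W_total ≈ 714 J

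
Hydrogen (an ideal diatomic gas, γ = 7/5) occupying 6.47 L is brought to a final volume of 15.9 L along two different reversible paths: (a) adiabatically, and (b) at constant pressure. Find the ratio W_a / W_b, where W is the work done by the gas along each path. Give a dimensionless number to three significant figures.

W_a / W_b ≈ 0.518

Path (a) adiabatic: W = P₁V₁(1 − (V₁/V₂)^(γ−1))/(γ−1) → W_a/(P₁V₁) = 0.7552.
Path (b) isobaric: W = P₁(V₂ − V₁) → W_b/(P₁V₁) = 1.457.
W_a / W_b = 0.7552 / 1.457 = 0.5182.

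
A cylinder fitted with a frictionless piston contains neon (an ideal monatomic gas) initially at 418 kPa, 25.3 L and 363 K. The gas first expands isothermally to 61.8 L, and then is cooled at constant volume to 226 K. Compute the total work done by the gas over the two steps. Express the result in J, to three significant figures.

W_total ≈ 9440 J

Step 1 (isothermal): W = P₁V₁ ln(V₂/V₁) = (10575) ln(61.8/25.3) = 9445 J.
Step 2 (isochoric): W = 0 (constant volume).
W_total = 9445 + 0 = 9445 J.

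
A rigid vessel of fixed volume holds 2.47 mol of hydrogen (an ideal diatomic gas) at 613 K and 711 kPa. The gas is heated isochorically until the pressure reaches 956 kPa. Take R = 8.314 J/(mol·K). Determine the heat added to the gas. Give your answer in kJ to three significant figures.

Constant volume ⇒ W = 0, so Q = ΔU = nCᵥΔT with Cᵥ = 5R/2 = 20.79 J/(mol·K).
At constant V, T₂/T₁ = P₂/P₁ ⇒ ΔT = T₁(P₂/P₁ − 1) = 613·(956/711 − 1) = 211.2 K.
ΔU = (2.47)(20.79)(211.2) = 10844 J.

Q ≈ 10.8 kJ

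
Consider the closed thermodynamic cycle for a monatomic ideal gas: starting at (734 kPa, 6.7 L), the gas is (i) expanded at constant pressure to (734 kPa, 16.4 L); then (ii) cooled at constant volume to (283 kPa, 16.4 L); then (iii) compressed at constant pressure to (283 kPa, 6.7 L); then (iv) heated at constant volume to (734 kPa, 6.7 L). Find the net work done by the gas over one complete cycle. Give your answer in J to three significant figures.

Constant-volume legs do no work.
W(i) = (734)(16.4 − 6.7) = 7120 J; W(iii) = (283)(6.7 − 16.4) = -2745 J.
W_net = 7120 − 2745 = 4375 J (the clockwise enclosed area).

W_net ≈ 4370 J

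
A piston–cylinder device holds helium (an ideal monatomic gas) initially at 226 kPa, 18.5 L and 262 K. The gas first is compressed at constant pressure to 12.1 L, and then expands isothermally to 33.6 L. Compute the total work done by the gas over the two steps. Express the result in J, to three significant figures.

Step 1 (isobaric): W = PΔV = (226 kPa)(12.1 − 18.5 L) = -1446 J.
After step 1: P = 226 kPa, V = 12.1 L, T = 171.4 K.
Step 2 (isothermal): W = P₁V₁ ln(V₂/V₁) = (2735) ln(33.6/12.1) = 2793 J.
W_total = -1446 + 2793 = 1347 J.

W_total ≈ 1350 J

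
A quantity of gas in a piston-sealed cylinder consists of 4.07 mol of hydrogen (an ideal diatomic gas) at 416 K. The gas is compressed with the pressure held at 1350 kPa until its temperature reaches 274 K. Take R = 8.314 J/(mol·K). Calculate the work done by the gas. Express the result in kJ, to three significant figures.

Isobaric: W = P ΔV = nR ΔT.
W = (4.07)(8.314)(274 − 416) = -4805 J.

W ≈ -4.80 kJ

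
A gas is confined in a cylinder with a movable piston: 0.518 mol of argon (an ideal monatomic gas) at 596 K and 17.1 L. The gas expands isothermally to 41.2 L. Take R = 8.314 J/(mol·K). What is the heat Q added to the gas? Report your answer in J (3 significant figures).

Isothermal ⇒ ΔU = 0, so Q = W = nRT ln(V₂/V₁).
Q = (0.518)(8.314)(596) ln(41.2/17.1) = 2567 × 0.8794 = 2257 J.

Q ≈ 2260 J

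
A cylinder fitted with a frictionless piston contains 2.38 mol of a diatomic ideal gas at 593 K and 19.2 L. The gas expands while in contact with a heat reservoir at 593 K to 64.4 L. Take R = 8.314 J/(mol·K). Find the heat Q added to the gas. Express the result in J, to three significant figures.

Isothermal ⇒ ΔU = 0, so Q = W = nRT ln(V₂/V₁).
Q = (2.38)(8.314)(593) ln(64.4/19.2) = 11734 × 1.21 = 14200 J.

Q ≈ 14200 J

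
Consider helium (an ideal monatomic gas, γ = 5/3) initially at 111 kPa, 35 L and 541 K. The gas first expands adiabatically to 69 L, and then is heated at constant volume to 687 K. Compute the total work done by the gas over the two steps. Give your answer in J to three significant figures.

Step 1 (adiabatic): W = (P₁V₁ − P₂V₂)/(γ−1) = (3885 − 2471)/0.667 = 2121 J.
Step 2 (isochoric): W = 0 (constant volume).
W_total = 2121 + 0 = 2121 J.

W_total ≈ 2120 J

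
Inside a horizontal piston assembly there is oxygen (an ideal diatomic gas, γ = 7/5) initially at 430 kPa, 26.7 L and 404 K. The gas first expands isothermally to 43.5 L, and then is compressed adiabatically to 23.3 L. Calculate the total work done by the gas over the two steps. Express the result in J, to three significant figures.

Step 1 (isothermal): W = P₁V₁ ln(V₂/V₁) = (11481) ln(43.5/26.7) = 5604 J.
After step 1: P = 263.9 kPa, V = 43.5 L, T = 404 K.
Step 2 (adiabatic): W = (P₁V₁ − P₂V₂)/(γ−1) = (11481 − 14738)/0.4 = -8142 J.
W_total = 5604 − 8142 = -2538 J.

W_total ≈ -2540 J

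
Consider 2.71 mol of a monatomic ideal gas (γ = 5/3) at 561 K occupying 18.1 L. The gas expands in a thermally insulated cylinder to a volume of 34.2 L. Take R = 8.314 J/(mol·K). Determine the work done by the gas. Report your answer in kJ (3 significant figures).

W ≈ 6.55 kJ

Adiabatic: TV^(γ−1) = const with γ = 5/3.
T₂ = T₁ (V₁/V₂)^(γ−1) = 561 × (18.1/34.2)^0.667 = 561 × 0.6543 = 367.1 K.
W_by = nCᵥ(T₁ − T₂) = (2.71)(12.47)(561 − 367.1) = 6555 J.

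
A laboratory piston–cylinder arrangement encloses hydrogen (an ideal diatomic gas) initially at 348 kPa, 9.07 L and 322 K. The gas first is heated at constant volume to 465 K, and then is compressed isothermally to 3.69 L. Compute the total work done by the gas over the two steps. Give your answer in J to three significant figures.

Step 1 (isochoric): W = 0 (constant volume).
After step 1: P = 502.5 kPa (V unchanged).
Step 2 (isothermal): W = P₁V₁ ln(V₂/V₁) = (4558) ln(3.69/9.07) = -4099 J.
W_total = 0 − 4099 = -4099 J.

W_total ≈ -4100 J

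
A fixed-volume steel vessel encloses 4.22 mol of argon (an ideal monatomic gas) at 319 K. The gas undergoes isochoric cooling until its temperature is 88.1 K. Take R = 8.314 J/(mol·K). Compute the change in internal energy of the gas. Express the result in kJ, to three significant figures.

Constant volume ⇒ W = 0, so Q = ΔU = nCᵥΔT with Cᵥ = 3R/2 = 12.47 J/(mol·K).
ΔU = (4.22)(12.47)(88.1 − 319) = -12152 J.

ΔU ≈ -12.2 kJ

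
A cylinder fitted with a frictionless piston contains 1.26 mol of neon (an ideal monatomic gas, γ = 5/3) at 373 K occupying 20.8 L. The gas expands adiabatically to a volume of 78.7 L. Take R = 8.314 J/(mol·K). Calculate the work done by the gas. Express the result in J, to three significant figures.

W ≈ 3450 J

Adiabatic: TV^(γ−1) = const with γ = 5/3.
T₂ = T₁ (V₁/V₂)^(γ−1) = 373 × (20.8/78.7)^0.667 = 373 × 0.4118 = 153.6 K.
W_by = nCᵥ(T₁ − T₂) = (1.26)(12.47)(373 − 153.6) = 3447 J.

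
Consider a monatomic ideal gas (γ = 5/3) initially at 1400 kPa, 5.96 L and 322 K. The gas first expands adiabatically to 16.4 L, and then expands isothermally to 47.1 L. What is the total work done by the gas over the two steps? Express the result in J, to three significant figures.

Step 1 (adiabatic): W = (P₁V₁ − P₂V₂)/(γ−1) = (8344 − 4249)/0.667 = 6142 J.
After step 1: P = 259.1 kPa, V = 16.4 L, T = 164 K.
Step 2 (isothermal): W = P₁V₁ ln(V₂/V₁) = (4249) ln(47.1/16.4) = 4483 J.
W_total = 6142 + 4483 = 10625 J.

W_total ≈ 10600 J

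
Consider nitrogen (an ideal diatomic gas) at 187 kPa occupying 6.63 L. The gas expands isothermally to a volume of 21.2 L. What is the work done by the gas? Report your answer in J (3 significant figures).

W ≈ 1440 J

Isothermal: W = nRT ln(V₂/V₁) = P₁V₁ ln(V₂/V₁).
P₁V₁ = (187 kPa)(6.63 L) = 1240 J.
W = 1240 × ln(21.2/6.63) = 1240 × 1.162
W_by_gas = 1441 J.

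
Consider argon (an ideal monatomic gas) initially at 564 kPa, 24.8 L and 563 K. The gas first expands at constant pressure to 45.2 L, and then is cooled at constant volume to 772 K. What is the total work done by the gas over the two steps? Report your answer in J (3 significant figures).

W_total ≈ 11500 J

Step 1 (isobaric): W = PΔV = (564 kPa)(45.2 − 24.8 L) = 11506 J.
Step 2 (isochoric): W = 0 (constant volume).
W_total = 11506 + 0 = 11506 J.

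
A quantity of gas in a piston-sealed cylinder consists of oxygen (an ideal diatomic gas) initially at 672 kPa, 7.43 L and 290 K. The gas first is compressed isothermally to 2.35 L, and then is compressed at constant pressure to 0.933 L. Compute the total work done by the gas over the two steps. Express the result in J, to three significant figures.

Step 1 (isothermal): W = P₁V₁ ln(V₂/V₁) = (4993) ln(2.35/7.43) = -5747 J.
After step 1: P = 2125 kPa, V = 2.35 L, T = 290 K.
Step 2 (isobaric): W = PΔV = (2125 kPa)(0.933 − 2.35 L) = -3011 J.
W_total = -5747 − 3011 = -8758 J.

W_total ≈ -8760 J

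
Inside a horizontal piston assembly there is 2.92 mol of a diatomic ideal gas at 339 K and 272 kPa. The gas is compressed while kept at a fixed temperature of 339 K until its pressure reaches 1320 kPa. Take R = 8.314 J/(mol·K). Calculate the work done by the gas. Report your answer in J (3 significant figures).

Isothermal process: W = nRT ln(V₂/V₁) = nRT ln(P₁/P₂).
W = (2.92)(8.314)(339) × ln(272/1320)
  = 8230 × ln(0.2061) = 8230 × -1.58
W_by_gas = -13000 J.

W ≈ -13000 J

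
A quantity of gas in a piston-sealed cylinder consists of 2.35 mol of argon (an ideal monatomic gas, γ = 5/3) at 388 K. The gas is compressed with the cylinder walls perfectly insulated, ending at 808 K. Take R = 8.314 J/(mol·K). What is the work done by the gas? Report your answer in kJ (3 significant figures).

Adiabatic ⇒ Q = 0, so W_by = −ΔU = nCᵥ(T₁ − T₂).
Cᵥ = 3R/2 = 12.47 J/(mol·K).
W = (2.35)(12.47)(388 − 808) = -12309 J.

W ≈ -12.3 kJ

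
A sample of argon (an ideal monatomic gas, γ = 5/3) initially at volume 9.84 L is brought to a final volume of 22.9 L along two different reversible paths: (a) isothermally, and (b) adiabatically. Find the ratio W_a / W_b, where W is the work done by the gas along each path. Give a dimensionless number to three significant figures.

W_a / W_b ≈ 1.31

Path (a) isothermal: W = P₁V₁ ln(V₂/V₁) → W_a/(P₁V₁) = 0.8447.
Path (b) adiabatic: W = P₁V₁(1 − (V₁/V₂)^(γ−1))/(γ−1) → W_b/(P₁V₁) = 0.6459.
W_a / W_b = 0.8447 / 0.6459 = 1.308.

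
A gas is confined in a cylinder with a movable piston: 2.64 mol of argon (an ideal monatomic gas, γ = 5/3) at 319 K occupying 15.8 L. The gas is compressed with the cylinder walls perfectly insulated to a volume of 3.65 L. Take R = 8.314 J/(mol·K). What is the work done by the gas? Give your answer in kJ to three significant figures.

W ≈ -17.4 kJ

Adiabatic: TV^(γ−1) = const with γ = 5/3.
T₂ = T₁ (V₁/V₂)^(γ−1) = 319 × (15.8/3.65)^0.667 = 319 × 2.656 = 847.3 K.
W_by = nCᵥ(T₁ − T₂) = (2.64)(12.47)(319 − 847.3) = -17393 J.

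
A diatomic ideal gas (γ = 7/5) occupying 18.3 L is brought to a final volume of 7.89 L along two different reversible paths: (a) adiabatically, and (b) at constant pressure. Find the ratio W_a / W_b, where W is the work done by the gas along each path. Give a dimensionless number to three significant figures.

Path (a) adiabatic: W = P₁V₁(1 − (V₁/V₂)^(γ−1))/(γ−1) → W_a/(P₁V₁) = -1.
Path (b) isobaric: W = P₁(V₂ − V₁) → W_b/(P₁V₁) = -0.5689.
W_a / W_b = -1 / -0.5689 = 1.758.

W_a / W_b ≈ 1.76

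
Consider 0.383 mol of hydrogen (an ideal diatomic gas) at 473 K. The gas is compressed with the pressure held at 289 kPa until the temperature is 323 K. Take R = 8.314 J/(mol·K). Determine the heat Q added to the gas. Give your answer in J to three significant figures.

Q ≈ -1670 J

Isobaric: W = nRΔT = (0.383)(8.314)(-150) = -477.6 J.
ΔU = nCᵥΔT with Cᵥ = 5R/2: ΔU = (0.383)(20.79)(-150) = -1194 J.
Q = ΔU + W = -1194 − 477.6 = -1672 J.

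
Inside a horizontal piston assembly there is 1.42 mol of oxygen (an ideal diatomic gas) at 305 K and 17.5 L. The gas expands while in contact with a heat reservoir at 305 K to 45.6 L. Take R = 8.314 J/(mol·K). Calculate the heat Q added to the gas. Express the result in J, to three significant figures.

Q ≈ 3450 J

Isothermal ⇒ ΔU = 0, so Q = W = nRT ln(V₂/V₁).
Q = (1.42)(8.314)(305) ln(45.6/17.5) = 3601 × 0.9577 = 3449 J.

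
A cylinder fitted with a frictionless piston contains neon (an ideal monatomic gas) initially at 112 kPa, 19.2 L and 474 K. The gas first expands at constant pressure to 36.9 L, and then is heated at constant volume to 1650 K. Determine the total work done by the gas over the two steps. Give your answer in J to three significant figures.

W_total ≈ 1980 J

Step 1 (isobaric): W = PΔV = (112 kPa)(36.9 − 19.2 L) = 1982 J.
Step 2 (isochoric): W = 0 (constant volume).
W_total = 1982 + 0 = 1982 J.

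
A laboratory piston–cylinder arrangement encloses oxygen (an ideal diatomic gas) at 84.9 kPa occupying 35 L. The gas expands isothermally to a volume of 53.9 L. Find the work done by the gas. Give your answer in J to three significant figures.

W ≈ 1280 J

Isothermal: W = nRT ln(V₂/V₁) = P₁V₁ ln(V₂/V₁).
P₁V₁ = (84.9 kPa)(35 L) = 2972 J.
W = 2972 × ln(53.9/35) = 2972 × 0.4318
W_by_gas = 1283 J.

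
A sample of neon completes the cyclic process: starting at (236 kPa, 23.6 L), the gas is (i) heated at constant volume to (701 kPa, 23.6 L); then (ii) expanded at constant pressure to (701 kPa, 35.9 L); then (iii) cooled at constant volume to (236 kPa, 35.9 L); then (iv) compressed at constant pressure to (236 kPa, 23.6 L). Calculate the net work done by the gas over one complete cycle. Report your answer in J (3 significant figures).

Constant-volume legs do no work.
W(ii) = (701)(35.9 − 23.6) = 8622 J; W(iv) = (236)(23.6 − 35.9) = -2903 J.
W_net = 8622 − 2903 = 5719 J (the clockwise enclosed area).

W_net ≈ 5720 J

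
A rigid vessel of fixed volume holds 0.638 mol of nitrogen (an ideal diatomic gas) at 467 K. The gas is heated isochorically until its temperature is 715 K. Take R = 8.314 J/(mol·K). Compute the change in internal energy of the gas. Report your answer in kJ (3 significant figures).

ΔU ≈ 3.29 kJ

Constant volume ⇒ W = 0, so Q = ΔU = nCᵥΔT with Cᵥ = 5R/2 = 20.79 J/(mol·K).
ΔU = (0.638)(20.79)(715 − 467) = 3289 J.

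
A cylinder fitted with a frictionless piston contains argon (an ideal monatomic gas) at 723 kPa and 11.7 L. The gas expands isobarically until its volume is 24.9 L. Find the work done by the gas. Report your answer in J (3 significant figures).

Isobaric: W = P ΔV.
W = (723 kPa)(24.9 − 11.7 L) = (723)(13.2) = 9544 J.

W ≈ 9540 J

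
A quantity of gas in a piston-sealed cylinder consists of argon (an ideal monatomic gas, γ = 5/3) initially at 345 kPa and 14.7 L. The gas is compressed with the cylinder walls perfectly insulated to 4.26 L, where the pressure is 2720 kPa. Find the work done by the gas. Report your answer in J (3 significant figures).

W ≈ -9770 J

Adiabatic: W = (P₁V₁ − P₂V₂)/(γ − 1) with γ = 5/3.
P₁V₁ = 5072 J, P₂V₂ = 11587 J.
W = (5072 − 11587) / 0.6667 = -9774 J.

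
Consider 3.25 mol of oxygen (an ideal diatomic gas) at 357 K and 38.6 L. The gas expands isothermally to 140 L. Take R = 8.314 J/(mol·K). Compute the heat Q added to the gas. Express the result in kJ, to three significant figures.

Q ≈ 12.4 kJ

Isothermal ⇒ ΔU = 0, so Q = W = nRT ln(V₂/V₁).
Q = (3.25)(8.314)(357) ln(140/38.6) = 9646 × 1.288 = 12428 J.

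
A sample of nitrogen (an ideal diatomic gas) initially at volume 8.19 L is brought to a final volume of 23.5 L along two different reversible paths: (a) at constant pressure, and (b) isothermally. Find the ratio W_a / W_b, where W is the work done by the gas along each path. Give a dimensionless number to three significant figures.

W_a / W_b ≈ 1.77

Path (a) isobaric: W = P₁(V₂ − V₁) → W_a/(P₁V₁) = 1.869.
Path (b) isothermal: W = P₁V₁ ln(V₂/V₁) → W_b/(P₁V₁) = 1.054.
W_a / W_b = 1.869 / 1.054 = 1.773.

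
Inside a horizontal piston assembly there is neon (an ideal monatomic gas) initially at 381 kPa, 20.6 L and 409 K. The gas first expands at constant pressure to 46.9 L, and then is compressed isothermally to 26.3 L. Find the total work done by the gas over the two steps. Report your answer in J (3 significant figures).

Step 1 (isobaric): W = PΔV = (381 kPa)(46.9 − 20.6 L) = 10020 J.
After step 1: P = 381 kPa, V = 46.9 L, T = 931.2 K.
Step 2 (isothermal): W = P₁V₁ ln(V₂/V₁) = (17869) ln(26.3/46.9) = -10336 J.
W_total = 10020 − 10336 = -315.9 J.

W_total ≈ -316 J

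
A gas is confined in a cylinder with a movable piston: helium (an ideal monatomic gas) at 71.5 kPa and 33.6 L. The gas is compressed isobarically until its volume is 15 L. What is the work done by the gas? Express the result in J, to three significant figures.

W ≈ -1330 J

Isobaric: W = P ΔV.
W = (71.5 kPa)(15 − 33.6 L) = (71.5)(-18.6) = -1330 J.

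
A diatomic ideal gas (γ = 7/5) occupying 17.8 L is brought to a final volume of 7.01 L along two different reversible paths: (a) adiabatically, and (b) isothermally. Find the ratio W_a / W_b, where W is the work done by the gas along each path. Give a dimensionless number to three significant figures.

W_a / W_b ≈ 1.21

Path (a) adiabatic: W = P₁V₁(1 − (V₁/V₂)^(γ−1))/(γ−1) → W_a/(P₁V₁) = -1.129.
Path (b) isothermal: W = P₁V₁ ln(V₂/V₁) → W_b/(P₁V₁) = -0.9319.
W_a / W_b = -1.129 / -0.9319 = 1.212.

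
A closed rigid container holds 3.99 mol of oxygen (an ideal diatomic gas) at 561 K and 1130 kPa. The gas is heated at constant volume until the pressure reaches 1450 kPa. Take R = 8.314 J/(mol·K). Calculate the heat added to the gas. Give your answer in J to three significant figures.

Q ≈ 13200 J

Constant volume ⇒ W = 0, so Q = ΔU = nCᵥΔT with Cᵥ = 5R/2 = 20.79 J/(mol·K).
At constant V, T₂/T₁ = P₂/P₁ ⇒ ΔT = T₁(P₂/P₁ − 1) = 561·(1450/1130 − 1) = 158.9 K.
ΔU = (3.99)(20.79)(158.9) = 13175 J.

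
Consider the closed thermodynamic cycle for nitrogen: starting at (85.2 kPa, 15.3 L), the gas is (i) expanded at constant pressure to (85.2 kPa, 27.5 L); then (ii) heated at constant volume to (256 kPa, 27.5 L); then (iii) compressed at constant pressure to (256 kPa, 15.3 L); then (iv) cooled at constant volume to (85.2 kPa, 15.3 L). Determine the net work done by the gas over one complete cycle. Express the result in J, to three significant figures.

Constant-volume legs do no work.
W(i) = (85.2)(27.5 − 15.3) = 1039 J; W(iii) = (256)(15.3 − 27.5) = -3123 J.
W_net = 1039 − 3123 = -2084 J (the counter-clockwise enclosed area).

W_net ≈ -2080 J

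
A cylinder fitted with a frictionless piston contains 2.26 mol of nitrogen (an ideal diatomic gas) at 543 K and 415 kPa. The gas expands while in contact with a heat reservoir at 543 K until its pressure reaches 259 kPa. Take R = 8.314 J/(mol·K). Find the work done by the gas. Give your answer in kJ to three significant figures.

Isothermal process: W = nRT ln(V₂/V₁) = nRT ln(P₁/P₂).
W = (2.26)(8.314)(543) × ln(415/259)
  = 10203 × ln(1.602) = 10203 × 0.4715
W_by_gas = 4810 J.

W ≈ 4.81 kJ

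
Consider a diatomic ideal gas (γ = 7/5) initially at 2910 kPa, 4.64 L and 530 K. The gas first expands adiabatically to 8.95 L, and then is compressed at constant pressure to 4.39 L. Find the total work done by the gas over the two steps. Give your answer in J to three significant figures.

Step 1 (adiabatic): W = (P₁V₁ − P₂V₂)/(γ−1) = (13502 − 10382)/0.4 = 7801 J.
After step 1: P = 1160 kPa, V = 8.95 L, T = 407.5 K.
Step 2 (isobaric): W = PΔV = (1160 kPa)(4.39 − 8.95 L) = -5290 J.
W_total = 7801 − 5290 = 2511 J.

W_total ≈ 2510 J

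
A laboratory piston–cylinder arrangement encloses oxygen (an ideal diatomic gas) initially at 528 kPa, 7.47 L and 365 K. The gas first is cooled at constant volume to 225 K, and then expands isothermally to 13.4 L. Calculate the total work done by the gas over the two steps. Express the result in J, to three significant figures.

Step 1 (isochoric): W = 0 (constant volume).
After step 1: P = 325.5 kPa (V unchanged).
Step 2 (isothermal): W = P₁V₁ ln(V₂/V₁) = (2431) ln(13.4/7.47) = 1421 J.
W_total = 0 + 1421 = 1421 J.

W_total ≈ 1420 J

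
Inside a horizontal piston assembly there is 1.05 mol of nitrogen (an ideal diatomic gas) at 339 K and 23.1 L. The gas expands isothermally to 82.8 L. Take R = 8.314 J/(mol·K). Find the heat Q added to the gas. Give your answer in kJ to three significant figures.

Isothermal ⇒ ΔU = 0, so Q = W = nRT ln(V₂/V₁).
Q = (1.05)(8.314)(339) ln(82.8/23.1) = 2959 × 1.277 = 3778 J.

Q ≈ 3.78 kJ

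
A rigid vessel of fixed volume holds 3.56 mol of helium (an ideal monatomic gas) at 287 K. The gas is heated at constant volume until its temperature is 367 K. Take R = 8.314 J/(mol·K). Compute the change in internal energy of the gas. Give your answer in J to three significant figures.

ΔU ≈ 3550 J

Constant volume ⇒ W = 0, so Q = ΔU = nCᵥΔT with Cᵥ = 3R/2 = 12.47 J/(mol·K).
ΔU = (3.56)(12.47)(367 − 287) = 3552 J.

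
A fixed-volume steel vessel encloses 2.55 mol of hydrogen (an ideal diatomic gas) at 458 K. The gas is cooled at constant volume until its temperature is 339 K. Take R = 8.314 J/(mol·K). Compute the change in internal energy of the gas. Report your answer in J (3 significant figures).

Constant volume ⇒ W = 0, so Q = ΔU = nCᵥΔT with Cᵥ = 5R/2 = 20.79 J/(mol·K).
ΔU = (2.55)(20.79)(339 − 458) = -6307 J.

ΔU ≈ -6310 J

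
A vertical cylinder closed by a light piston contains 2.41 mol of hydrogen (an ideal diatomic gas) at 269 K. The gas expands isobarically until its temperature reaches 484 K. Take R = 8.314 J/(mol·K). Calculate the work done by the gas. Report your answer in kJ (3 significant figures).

W ≈ 4.31 kJ

Isobaric: W = P ΔV = nR ΔT.
W = (2.41)(8.314)(484 − 269) = 4308 J.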